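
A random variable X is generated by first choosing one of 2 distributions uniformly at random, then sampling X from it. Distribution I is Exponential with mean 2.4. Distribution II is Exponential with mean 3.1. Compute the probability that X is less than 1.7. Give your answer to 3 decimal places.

Conditional on each component, P(X < 1.7): I: 0.507536; II: 0.422119.
By total probability, P(X < 1.7) = 0.5·0.507536 + 0.5·0.422119 = 0.464827.

0.465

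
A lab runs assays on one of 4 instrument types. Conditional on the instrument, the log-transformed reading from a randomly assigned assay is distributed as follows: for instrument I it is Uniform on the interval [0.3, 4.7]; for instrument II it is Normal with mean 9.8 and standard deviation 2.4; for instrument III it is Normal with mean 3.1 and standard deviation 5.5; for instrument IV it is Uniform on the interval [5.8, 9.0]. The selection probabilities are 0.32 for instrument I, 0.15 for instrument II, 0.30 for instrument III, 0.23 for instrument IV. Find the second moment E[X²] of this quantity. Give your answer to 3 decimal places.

For each component E[X²] = Var + (mean)², giving I: 7.86333; II: 101.8; III: 39.86; IV: 55.6133.
Overall E[X²] = 0.32·7.86333 + 0.15·101.8 + 0.3·39.86 + 0.23·55.6133 = 42.5353.

42.535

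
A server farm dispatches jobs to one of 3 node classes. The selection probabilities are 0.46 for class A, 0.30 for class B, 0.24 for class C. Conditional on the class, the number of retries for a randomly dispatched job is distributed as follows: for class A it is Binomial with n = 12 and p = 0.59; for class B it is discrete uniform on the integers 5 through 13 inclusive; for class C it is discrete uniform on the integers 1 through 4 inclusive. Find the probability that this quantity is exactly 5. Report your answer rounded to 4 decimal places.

0.0841

Conditional on each class, P(X = 5): A: 0.110274; B: 0.111111; C: 0.
By total probability, P(X = 5) = 0.46·0.110274 + 0.3·0.111111 + 0.24·0 = 0.0840593.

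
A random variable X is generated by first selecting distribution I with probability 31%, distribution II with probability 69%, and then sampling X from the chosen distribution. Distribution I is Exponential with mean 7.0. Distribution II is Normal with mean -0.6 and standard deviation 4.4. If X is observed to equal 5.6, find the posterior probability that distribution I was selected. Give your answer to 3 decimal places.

Likelihoods f(5.6 | ·): I: 0.0641899; II: 0.0335972.
Posterior ∝ prior × likelihood. Numerator for I: 0.31·0.0641899 = 0.0198989.
Normalizing constant: 0.31·0.0641899 + 0.69·0.0335972 = 0.0430809.
P(I | observation) = 0.0198989 / 0.0430809 = 0.461895.

0.462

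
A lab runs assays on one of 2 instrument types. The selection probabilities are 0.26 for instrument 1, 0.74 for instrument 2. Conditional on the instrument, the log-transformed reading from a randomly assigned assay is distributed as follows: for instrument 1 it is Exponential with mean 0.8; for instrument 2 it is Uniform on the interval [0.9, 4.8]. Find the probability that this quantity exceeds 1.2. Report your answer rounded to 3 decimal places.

0.741

Conditional on each instrument, P(X > 1.2): 1: 0.22313; 2: 0.923077.
By total probability, P(X > 1.2) = 0.26·0.22313 + 0.74·0.923077 = 0.741091.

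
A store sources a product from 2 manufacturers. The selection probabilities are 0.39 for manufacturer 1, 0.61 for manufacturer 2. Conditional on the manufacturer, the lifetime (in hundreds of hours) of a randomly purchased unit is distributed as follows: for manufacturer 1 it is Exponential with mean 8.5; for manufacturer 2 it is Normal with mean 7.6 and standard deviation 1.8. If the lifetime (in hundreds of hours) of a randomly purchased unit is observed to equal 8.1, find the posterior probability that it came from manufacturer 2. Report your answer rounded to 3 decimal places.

0.880

Likelihoods f(8.1 | ·): 1: 0.0453653; 2: 0.213247.
Posterior ∝ prior × likelihood. Numerator for 2: 0.61·0.213247 = 0.130081.
Normalizing constant: 0.39·0.0453653 + 0.61·0.213247 = 0.147773.
P(2 | observation) = 0.130081 / 0.147773 = 0.880273.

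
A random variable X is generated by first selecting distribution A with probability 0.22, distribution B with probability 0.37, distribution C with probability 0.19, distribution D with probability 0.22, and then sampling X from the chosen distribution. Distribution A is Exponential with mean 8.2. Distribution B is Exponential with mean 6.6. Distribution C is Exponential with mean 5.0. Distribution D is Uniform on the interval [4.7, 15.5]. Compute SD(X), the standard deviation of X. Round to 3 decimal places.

6.393

Per component, A: μ=8.2, E[X²]=134.48; B: μ=6.6, E[X²]=87.12; C: μ=5, E[X²]=50; D: μ=10.1, E[X²]=111.73.
E[X] = 0.22·8.2 + 0.37·6.6 + 0.19·5 + 0.22·10.1 = 7.418.
E[X²] = 0.22·134.48 + 0.37·87.12 + 0.19·50 + 0.22·111.73 = 95.9006.
Var(X) = E[X²] − (E[X])² = 95.9006 − 55.0267 = 40.8739.
SD(X) = √40.8739 = 6.39327.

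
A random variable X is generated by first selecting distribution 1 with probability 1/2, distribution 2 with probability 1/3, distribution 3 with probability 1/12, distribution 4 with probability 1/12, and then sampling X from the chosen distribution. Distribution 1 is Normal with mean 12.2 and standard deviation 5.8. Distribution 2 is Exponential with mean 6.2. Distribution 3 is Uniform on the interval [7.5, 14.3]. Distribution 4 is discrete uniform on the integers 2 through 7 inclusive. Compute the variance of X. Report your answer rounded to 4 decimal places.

Per component, 1: μ=12.2, E[X²]=182.48; 2: μ=6.2, E[X²]=76.88; 3: μ=10.9, E[X²]=122.663; 4: μ=4.5, E[X²]=23.1667.
E[X] = 0.5·12.2 + 0.333333·6.2 + 0.0833333·10.9 + 0.0833333·4.5 = 9.45.
E[X²] = 0.5·182.48 + 0.333333·76.88 + 0.0833333·122.663 + 0.0833333·23.1667 = 129.019.
Var(X) = E[X²] − (E[X])² = 129.019 − 89.3025 = 39.7167.

39.7167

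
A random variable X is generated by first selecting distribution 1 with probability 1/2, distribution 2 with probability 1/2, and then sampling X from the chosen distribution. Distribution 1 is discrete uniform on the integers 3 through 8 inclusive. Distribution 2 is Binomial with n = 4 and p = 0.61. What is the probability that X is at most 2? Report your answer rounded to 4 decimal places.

0.2537

Conditional on each component, P(X ≤ 2): 1: 0; 2: 0.507451.
By total probability, P(X ≤ 2) = 0.5·0 + 0.5·0.507451 = 0.253726.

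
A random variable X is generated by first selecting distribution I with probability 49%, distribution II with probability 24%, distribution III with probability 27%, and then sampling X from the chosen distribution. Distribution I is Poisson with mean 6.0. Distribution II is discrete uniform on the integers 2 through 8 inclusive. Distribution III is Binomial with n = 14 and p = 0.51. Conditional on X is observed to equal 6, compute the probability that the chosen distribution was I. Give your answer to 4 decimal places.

0.4907

Likelihoods P(X=6 | ·): I: 0.160623; II: 0.142857; III: 0.175608.
Posterior ∝ prior × likelihood. Numerator for I: 0.49·0.160623 = 0.0787053.
Normalizing constant: 0.49·0.160623 + 0.24·0.142857 + 0.27·0.175608 = 0.160405.
P(I | observation) = 0.0787053 / 0.160405 = 0.490665.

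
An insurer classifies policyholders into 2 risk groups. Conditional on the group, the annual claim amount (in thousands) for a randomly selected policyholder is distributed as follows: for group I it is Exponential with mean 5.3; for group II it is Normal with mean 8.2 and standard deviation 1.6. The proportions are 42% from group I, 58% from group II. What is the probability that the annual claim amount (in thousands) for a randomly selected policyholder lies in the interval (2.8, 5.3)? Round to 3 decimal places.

Conditional on each group, P(2.8 < X < 5.3): I: 0.221726; II: 0.0345854.
By total probability, P(2.8 < X < 5.3) = 0.42·0.221726 + 0.58·0.0345854 = 0.113184.

0.113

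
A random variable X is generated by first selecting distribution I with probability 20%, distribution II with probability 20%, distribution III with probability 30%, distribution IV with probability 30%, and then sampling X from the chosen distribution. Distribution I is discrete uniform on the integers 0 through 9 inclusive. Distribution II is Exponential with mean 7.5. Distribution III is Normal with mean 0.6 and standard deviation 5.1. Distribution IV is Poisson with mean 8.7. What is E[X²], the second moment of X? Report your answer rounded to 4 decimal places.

For each component E[X²] = Var + (mean)², giving I: 28.5; II: 112.5; III: 26.37; IV: 84.39.
Overall E[X²] = 0.2·28.5 + 0.2·112.5 + 0.3·26.37 + 0.3·84.39 = 61.428.

61.4280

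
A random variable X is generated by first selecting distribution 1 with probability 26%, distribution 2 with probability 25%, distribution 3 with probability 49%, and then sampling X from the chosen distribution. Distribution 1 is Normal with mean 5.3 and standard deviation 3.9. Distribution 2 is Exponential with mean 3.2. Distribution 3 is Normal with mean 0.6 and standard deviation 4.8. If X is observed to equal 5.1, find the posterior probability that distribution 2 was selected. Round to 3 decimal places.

0.231

Likelihoods f(5.1 | ·): 1: 0.102158; 2: 0.0634882; 3: 0.0535571.
Posterior ∝ prior × likelihood. Numerator for 2: 0.25·0.0634882 = 0.0158721.
Normalizing constant: 0.26·0.102158 + 0.25·0.0634882 + 0.49·0.0535571 = 0.0686762.
P(2 | observation) = 0.0158721 / 0.0686762 = 0.231114.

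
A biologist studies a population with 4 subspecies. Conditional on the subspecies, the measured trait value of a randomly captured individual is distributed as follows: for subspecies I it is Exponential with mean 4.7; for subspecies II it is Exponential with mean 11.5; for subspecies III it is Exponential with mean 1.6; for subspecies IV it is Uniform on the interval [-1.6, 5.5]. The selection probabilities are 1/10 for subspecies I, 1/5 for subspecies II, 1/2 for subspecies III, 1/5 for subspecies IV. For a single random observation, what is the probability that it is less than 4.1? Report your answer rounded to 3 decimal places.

0.740

Conditional on each subspecies, P(X < 4.1): I: 0.582028; II: 0.299893; III: 0.922888; IV: 0.802817.
By total probability, P(X < 4.1) = 0.1·0.582028 + 0.2·0.299893 + 0.5·0.922888 + 0.2·0.802817 = 0.740189.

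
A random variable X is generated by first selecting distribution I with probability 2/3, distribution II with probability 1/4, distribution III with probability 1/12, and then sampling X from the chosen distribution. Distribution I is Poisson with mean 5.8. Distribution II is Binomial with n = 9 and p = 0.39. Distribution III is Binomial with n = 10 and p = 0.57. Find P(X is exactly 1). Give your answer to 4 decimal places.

Conditional on each component, P(X = 1): I: 0.0175598; II: 0.0672893; III: 0.00286478.
By total probability, P(X = 1) = 0.666667·0.0175598 + 0.25·0.0672893 + 0.0833333·0.00286478 = 0.0287676.

0.0288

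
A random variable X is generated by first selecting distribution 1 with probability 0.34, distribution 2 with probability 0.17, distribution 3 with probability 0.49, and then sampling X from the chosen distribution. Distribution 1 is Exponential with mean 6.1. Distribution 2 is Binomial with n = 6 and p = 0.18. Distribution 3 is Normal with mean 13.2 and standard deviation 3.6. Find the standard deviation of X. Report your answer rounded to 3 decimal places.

6.422

Per component, 1: μ=6.1, E[X²]=74.42; 2: μ=1.08, E[X²]=2.052; 3: μ=13.2, E[X²]=187.2.
E[X] = 0.34·6.1 + 0.17·1.08 + 0.49·13.2 = 8.7256.
E[X²] = 0.34·74.42 + 0.17·2.052 + 0.49·187.2 = 117.38.
Var(X) = E[X²] − (E[X])² = 117.38 − 76.1361 = 41.2435.
SD(X) = √41.2435 = 6.42211.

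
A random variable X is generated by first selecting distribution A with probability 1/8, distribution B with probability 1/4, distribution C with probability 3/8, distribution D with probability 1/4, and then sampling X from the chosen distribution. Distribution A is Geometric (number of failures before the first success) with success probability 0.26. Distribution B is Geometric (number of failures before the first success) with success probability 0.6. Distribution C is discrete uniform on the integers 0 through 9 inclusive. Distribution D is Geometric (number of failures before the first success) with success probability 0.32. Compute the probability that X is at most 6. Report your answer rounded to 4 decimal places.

0.8551

Conditional on each component, P(X ≤ 6): A: 0.878487; B: 0.998362; C: 0.7; D: 0.93277.
By total probability, P(X ≤ 6) = 0.125·0.878487 + 0.25·0.998362 + 0.375·0.7 + 0.25·0.93277 = 0.855094.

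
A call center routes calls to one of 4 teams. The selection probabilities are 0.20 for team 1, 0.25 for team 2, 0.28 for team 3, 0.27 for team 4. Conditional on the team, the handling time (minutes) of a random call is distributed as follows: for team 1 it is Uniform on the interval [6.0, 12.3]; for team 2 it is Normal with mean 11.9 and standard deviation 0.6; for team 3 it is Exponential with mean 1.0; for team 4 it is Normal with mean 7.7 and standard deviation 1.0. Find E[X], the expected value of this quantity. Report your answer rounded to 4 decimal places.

Component means — 1: 9.15; 2: 11.9; 3: 1; 4: 7.7.
E[X] = 0.2·9.15 + 0.25·11.9 + 0.28·1 + 0.27·7.7 = 7.164.

7.1640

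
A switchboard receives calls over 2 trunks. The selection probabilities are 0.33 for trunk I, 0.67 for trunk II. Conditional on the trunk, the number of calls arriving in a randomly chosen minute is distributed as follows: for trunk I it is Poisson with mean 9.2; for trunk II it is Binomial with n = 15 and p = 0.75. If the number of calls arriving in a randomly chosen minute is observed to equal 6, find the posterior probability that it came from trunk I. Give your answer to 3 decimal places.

Likelihoods P(X=6 | ·): I: 0.0850913; II: 0.00339807.
Posterior ∝ prior × likelihood. Numerator for I: 0.33·0.0850913 = 0.0280801.
Normalizing constant: 0.33·0.0850913 + 0.67·0.00339807 = 0.0303568.
P(I | observation) = 0.0280801 / 0.0303568 = 0.925002.

0.925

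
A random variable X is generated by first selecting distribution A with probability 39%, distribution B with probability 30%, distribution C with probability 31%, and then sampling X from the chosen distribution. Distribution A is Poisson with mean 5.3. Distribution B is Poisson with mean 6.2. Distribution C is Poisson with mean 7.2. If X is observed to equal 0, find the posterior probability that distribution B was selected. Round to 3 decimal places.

Likelihoods P(X=0 | ·): A: 0.00499159; B: 0.00202943; C: 0.000746586.
Posterior ∝ prior × likelihood. Numerator for B: 0.3·0.00202943 = 0.000608829.
Normalizing constant: 0.39·0.00499159 + 0.3·0.00202943 + 0.31·0.000746586 = 0.00278699.
P(B | observation) = 0.000608829 / 0.00278699 = 0.218454.

0.218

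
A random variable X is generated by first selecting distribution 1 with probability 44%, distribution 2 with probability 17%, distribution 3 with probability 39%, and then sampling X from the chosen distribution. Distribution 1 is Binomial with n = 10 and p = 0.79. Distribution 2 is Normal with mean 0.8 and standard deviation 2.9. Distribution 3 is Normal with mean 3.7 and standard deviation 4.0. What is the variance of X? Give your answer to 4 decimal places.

Per component, 1: μ=7.9, E[X²]=64.069; 2: μ=0.8, E[X²]=9.05; 3: μ=3.7, E[X²]=29.69.
E[X] = 0.44·7.9 + 0.17·0.8 + 0.39·3.7 = 5.055.
E[X²] = 0.44·64.069 + 0.17·9.05 + 0.39·29.69 = 41.308.
Var(X) = E[X²] − (E[X])² = 41.308 − 25.553 = 15.7549.

15.7549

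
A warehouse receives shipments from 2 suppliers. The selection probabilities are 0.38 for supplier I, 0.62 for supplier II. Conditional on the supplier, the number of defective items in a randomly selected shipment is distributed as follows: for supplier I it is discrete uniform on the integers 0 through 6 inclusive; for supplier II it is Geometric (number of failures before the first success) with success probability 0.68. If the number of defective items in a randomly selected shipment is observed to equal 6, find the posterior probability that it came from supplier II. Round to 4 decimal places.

0.0083

Likelihoods P(X=6 | ·): I: 0.142857; II: 0.000730144.
Posterior ∝ prior × likelihood. Numerator for II: 0.62·0.000730144 = 0.00045269.
Normalizing constant: 0.38·0.142857 + 0.62·0.000730144 = 0.0547384.
P(II | observation) = 0.00045269 / 0.0547384 = 0.00827005.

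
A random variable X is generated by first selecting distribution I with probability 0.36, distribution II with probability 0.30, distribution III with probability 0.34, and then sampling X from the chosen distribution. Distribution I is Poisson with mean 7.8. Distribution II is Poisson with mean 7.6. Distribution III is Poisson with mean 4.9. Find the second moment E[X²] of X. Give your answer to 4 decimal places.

For each component E[X²] = Var + (mean)², giving I: 68.64; II: 65.36; III: 28.91.
Overall E[X²] = 0.36·68.64 + 0.3·65.36 + 0.34·28.91 = 54.1478.

54.1478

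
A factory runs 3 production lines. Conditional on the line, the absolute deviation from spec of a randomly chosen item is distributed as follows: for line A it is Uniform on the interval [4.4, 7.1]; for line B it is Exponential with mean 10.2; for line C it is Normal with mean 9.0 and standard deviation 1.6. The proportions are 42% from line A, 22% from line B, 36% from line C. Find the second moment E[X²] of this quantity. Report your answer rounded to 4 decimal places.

90.0006

For each component E[X²] = Var + (mean)², giving A: 33.67; B: 208.08; C: 83.56.
Overall E[X²] = 0.42·33.67 + 0.22·208.08 + 0.36·83.56 = 90.0006.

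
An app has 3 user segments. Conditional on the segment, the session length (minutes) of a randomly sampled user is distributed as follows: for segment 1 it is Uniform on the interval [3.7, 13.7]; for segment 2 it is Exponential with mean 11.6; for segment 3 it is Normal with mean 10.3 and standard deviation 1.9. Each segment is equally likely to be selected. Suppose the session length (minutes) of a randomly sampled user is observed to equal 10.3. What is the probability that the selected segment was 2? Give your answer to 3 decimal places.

0.103

Likelihoods f(10.3 | ·): 1: 0.1; 2: 0.0354747; 3: 0.20997.
Posterior ∝ prior × likelihood. Numerator for 2: 0.333333·0.0354747 = 0.0118249.
Normalizing constant: 0.333333·0.1 + 0.333333·0.0354747 + 0.333333·0.20997 = 0.115148.
P(2 | observation) = 0.0118249 / 0.115148 = 0.102693.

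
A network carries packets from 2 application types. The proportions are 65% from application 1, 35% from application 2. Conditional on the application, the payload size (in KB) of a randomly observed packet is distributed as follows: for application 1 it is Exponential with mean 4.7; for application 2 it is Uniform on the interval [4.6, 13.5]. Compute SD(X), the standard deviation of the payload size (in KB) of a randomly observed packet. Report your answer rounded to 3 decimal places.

4.580

Per component, 1: μ=4.7, E[X²]=44.18; 2: μ=9.05, E[X²]=88.5033.
E[X] = 0.65·4.7 + 0.35·9.05 = 6.2225.
E[X²] = 0.65·44.18 + 0.35·88.5033 = 59.6932.
Var(X) = E[X²] − (E[X])² = 59.6932 − 38.7195 = 20.9737.
SD(X) = √20.9737 = 4.5797.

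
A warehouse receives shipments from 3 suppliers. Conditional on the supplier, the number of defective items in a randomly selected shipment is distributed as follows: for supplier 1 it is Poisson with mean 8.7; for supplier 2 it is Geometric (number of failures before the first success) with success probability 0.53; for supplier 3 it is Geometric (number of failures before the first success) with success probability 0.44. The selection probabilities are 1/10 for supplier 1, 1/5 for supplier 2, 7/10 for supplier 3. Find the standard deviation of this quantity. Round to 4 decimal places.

2.8866

Per component, 1: μ=8.7, E[X²]=84.39; 2: μ=0.886792, E[X²]=2.45959; 3: μ=1.27273, E[X²]=4.5124.
E[X] = 0.1·8.7 + 0.2·0.886792 + 0.7·1.27273 = 1.93827.
E[X²] = 0.1·84.39 + 0.2·2.45959 + 0.7·4.5124 = 12.0896.
Var(X) = E[X²] − (E[X])² = 12.0896 − 3.75688 = 8.33272.
SD(X) = √8.33272 = 2.88664.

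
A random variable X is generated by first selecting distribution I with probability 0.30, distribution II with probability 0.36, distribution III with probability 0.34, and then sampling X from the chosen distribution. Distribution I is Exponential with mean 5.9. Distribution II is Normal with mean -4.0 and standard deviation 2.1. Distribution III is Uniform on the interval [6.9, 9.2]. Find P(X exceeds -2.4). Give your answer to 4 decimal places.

Conditional on each component, P(X > -2.4): I: 1; II: 0.223058; III: 1.
By total probability, P(X > -2.4) = 0.3·1 + 0.36·0.223058 + 0.34·1 = 0.720301.

0.7203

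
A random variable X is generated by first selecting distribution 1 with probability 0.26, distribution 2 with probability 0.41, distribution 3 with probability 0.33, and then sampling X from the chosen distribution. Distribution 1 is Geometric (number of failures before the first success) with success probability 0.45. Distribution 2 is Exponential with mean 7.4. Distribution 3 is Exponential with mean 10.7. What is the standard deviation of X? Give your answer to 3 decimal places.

Per component, 1: μ=1.22222, E[X²]=4.20988; 2: μ=7.4, E[X²]=109.52; 3: μ=10.7, E[X²]=228.98.
E[X] = 0.26·1.22222 + 0.41·7.4 + 0.33·10.7 = 6.88278.
E[X²] = 0.26·4.20988 + 0.41·109.52 + 0.33·228.98 = 121.561.
Var(X) = E[X²] − (E[X])² = 121.561 − 47.3726 = 74.1885.
SD(X) = √74.1885 = 8.61328.

8.613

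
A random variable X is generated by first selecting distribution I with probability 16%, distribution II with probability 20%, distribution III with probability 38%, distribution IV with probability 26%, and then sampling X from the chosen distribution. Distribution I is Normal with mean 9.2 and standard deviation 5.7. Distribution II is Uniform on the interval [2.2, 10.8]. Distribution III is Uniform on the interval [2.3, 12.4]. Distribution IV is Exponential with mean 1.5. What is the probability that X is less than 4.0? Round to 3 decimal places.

Conditional on each component, P(X < 4.0): I: 0.18081; II: 0.209302; III: 0.168317; IV: 0.930517.
By total probability, P(X < 4.0) = 0.16·0.18081 + 0.2·0.209302 + 0.38·0.168317 + 0.26·0.930517 = 0.376685.

0.377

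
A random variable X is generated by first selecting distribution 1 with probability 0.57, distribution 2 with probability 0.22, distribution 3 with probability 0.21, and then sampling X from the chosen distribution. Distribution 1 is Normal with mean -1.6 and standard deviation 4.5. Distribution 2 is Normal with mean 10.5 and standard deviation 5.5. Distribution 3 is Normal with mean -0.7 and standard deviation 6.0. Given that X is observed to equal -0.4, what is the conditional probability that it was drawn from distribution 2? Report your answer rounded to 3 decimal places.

0.034

Likelihoods f(-0.4 | ·): 1: 0.0855571; 2: 0.0101784; 3: 0.0664073.
Posterior ∝ prior × likelihood. Numerator for 2: 0.22·0.0101784 = 0.00223925.
Normalizing constant: 0.57·0.0855571 + 0.22·0.0101784 + 0.21·0.0664073 = 0.0649523.
P(2 | observation) = 0.00223925 / 0.0649523 = 0.0344752.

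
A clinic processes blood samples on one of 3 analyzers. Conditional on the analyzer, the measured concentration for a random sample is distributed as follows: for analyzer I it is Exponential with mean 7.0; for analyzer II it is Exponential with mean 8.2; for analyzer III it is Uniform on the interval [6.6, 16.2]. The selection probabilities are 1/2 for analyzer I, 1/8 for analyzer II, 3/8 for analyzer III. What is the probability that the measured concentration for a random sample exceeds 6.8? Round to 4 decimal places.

Conditional on each analyzer, P(X > 6.8): I: 0.378542; II: 0.436368; III: 0.979167.
By total probability, P(X > 6.8) = 0.5·0.378542 + 0.125·0.436368 + 0.375·0.979167 = 0.611004.

0.6110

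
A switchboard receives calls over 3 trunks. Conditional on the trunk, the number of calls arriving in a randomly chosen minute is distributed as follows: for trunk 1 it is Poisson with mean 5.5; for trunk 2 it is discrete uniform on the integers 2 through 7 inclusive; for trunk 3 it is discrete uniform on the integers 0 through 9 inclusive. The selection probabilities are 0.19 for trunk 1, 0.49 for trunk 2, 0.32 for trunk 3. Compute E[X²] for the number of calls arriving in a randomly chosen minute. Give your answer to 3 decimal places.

For each component E[X²] = Var + (mean)², giving 1: 35.75; 2: 23.1667; 3: 28.5.
Overall E[X²] = 0.19·35.75 + 0.49·23.1667 + 0.32·28.5 = 27.2642.

27.264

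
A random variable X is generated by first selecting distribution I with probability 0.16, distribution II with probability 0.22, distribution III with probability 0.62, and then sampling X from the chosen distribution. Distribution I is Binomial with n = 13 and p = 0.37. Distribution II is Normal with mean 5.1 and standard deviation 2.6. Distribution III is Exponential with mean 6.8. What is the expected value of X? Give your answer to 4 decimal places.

Component means — I: 4.81; II: 5.1; III: 6.8.
E[X] = 0.16·4.81 + 0.22·5.1 + 0.62·6.8 = 6.1076.

6.1076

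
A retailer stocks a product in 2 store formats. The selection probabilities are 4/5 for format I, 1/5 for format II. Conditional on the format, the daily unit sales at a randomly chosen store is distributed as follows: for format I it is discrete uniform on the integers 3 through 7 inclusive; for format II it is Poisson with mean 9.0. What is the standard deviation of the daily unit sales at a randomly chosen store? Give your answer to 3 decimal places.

Per component, I: μ=5, E[X²]=27; II: μ=9, E[X²]=90.
E[X] = 0.8·5 + 0.2·9 = 5.8.
E[X²] = 0.8·27 + 0.2·90 = 39.6.
Var(X) = E[X²] − (E[X])² = 39.6 − 33.64 = 5.96.
SD(X) = √5.96 = 2.44131.

2.441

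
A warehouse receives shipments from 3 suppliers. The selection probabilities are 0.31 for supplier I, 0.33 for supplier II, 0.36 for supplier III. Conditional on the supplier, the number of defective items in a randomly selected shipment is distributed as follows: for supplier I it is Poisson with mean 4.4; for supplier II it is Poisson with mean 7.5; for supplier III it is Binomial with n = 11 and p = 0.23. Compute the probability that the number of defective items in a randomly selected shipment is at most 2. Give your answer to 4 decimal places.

0.2508

Conditional on each supplier, P(X ≤ 2): I: 0.185142; II: 0.0202567; III: 0.518624.
By total probability, P(X ≤ 2) = 0.31·0.185142 + 0.33·0.0202567 + 0.36·0.518624 = 0.250784.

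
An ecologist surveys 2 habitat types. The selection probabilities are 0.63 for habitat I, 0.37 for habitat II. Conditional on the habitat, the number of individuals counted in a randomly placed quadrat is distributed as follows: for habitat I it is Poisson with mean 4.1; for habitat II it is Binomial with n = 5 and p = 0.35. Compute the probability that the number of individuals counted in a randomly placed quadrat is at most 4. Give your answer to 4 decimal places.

Conditional on each habitat, P(X ≤ 4): I: 0.609308; II: 0.994748.
By total probability, P(X ≤ 4) = 0.63·0.609308 + 0.37·0.994748 = 0.751921.

0.7519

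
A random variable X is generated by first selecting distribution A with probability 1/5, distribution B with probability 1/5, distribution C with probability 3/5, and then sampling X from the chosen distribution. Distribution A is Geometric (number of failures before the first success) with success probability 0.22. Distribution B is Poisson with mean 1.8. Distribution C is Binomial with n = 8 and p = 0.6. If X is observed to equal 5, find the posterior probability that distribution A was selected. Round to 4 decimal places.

Likelihoods P(X=5 | ·): A: 0.0635178; B: 0.0260286; C: 0.278692.
Posterior ∝ prior × likelihood. Numerator for A: 0.2·0.0635178 = 0.0127036.
Normalizing constant: 0.2·0.0635178 + 0.2·0.0260286 + 0.6·0.278692 = 0.185124.
P(A | observation) = 0.0127036 / 0.185124 = 0.0686218.

0.0686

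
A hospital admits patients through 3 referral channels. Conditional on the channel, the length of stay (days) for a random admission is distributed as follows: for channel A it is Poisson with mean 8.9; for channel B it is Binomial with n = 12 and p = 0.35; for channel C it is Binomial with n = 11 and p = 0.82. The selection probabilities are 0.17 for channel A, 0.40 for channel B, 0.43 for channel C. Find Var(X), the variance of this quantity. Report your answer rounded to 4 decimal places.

Per component, A: μ=8.9, E[X²]=88.11; B: μ=4.2, E[X²]=20.37; C: μ=9.02, E[X²]=82.984.
E[X] = 0.17·8.9 + 0.4·4.2 + 0.43·9.02 = 7.0716.
E[X²] = 0.17·88.11 + 0.4·20.37 + 0.43·82.984 = 58.8098.
Var(X) = E[X²] − (E[X])² = 58.8098 − 50.0075 = 8.80229.

8.8023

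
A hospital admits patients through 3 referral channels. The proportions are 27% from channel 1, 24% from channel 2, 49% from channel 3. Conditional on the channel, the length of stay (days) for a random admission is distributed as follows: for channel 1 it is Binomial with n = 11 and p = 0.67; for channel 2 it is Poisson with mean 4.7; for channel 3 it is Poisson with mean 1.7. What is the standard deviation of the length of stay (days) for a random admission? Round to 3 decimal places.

2.897

Per component, 1: μ=7.37, E[X²]=56.749; 2: μ=4.7, E[X²]=26.79; 3: μ=1.7, E[X²]=4.59.
E[X] = 0.27·7.37 + 0.24·4.7 + 0.49·1.7 = 3.9509.
E[X²] = 0.27·56.749 + 0.24·26.79 + 0.49·4.59 = 24.0009.
Var(X) = E[X²] − (E[X])² = 24.0009 − 15.6096 = 8.39132.
SD(X) = √8.39132 = 2.89678.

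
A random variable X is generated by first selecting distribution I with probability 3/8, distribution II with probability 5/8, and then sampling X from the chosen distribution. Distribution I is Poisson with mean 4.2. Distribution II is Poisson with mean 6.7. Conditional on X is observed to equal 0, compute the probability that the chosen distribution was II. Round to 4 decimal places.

0.1203

Likelihoods P(X=0 | ·): I: 0.0149956; II: 0.00123091.
Posterior ∝ prior × likelihood. Numerator for II: 0.625·0.00123091 = 0.00076932.
Normalizing constant: 0.375·0.0149956 + 0.625·0.00123091 = 0.00639266.
P(II | observation) = 0.00076932 / 0.00639266 = 0.120344.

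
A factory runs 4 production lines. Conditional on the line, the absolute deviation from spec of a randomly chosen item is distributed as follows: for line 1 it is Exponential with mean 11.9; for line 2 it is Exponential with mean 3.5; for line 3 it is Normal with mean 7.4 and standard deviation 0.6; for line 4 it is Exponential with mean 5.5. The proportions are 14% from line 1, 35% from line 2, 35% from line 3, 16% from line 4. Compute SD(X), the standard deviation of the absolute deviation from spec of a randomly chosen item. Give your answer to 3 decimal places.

6.061

Per component, 1: μ=11.9, E[X²]=283.22; 2: μ=3.5, E[X²]=24.5; 3: μ=7.4, E[X²]=55.12; 4: μ=5.5, E[X²]=60.5.
E[X] = 0.14·11.9 + 0.35·3.5 + 0.35·7.4 + 0.16·5.5 = 6.361.
E[X²] = 0.14·283.22 + 0.35·24.5 + 0.35·55.12 + 0.16·60.5 = 77.1978.
Var(X) = E[X²] − (E[X])² = 77.1978 − 40.4623 = 36.7355.
SD(X) = √36.7355 = 6.06098.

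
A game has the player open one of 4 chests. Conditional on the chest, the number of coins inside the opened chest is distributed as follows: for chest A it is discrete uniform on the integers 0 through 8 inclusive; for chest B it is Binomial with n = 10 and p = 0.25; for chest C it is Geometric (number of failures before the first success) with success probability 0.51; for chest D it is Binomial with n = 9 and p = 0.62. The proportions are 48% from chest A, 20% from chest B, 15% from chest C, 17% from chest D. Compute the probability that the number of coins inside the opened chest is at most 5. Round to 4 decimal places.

0.7434

Conditional on each chest, P(X ≤ 5): A: 0.666667; B: 0.980272; C: 0.986159; D: 0.466917.
By total probability, P(X ≤ 5) = 0.48·0.666667 + 0.2·0.980272 + 0.15·0.986159 + 0.17·0.466917 = 0.743354.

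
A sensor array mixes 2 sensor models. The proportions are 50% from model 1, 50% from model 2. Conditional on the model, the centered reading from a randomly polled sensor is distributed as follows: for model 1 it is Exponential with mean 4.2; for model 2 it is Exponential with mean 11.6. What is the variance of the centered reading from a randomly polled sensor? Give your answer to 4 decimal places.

89.7900

Per component, 1: μ=4.2, E[X²]=35.28; 2: μ=11.6, E[X²]=269.12.
E[X] = 0.5·4.2 + 0.5·11.6 = 7.9.
E[X²] = 0.5·35.28 + 0.5·269.12 = 152.2.
Var(X) = E[X²] − (E[X])² = 152.2 − 62.41 = 89.79.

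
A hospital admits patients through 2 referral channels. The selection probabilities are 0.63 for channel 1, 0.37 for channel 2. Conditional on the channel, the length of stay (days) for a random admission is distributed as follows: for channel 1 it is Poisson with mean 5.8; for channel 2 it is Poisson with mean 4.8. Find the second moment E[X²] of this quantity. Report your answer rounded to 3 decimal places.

For each component E[X²] = Var + (mean)², giving 1: 39.44; 2: 27.84.
Overall E[X²] = 0.63·39.44 + 0.37·27.84 = 35.148.

35.148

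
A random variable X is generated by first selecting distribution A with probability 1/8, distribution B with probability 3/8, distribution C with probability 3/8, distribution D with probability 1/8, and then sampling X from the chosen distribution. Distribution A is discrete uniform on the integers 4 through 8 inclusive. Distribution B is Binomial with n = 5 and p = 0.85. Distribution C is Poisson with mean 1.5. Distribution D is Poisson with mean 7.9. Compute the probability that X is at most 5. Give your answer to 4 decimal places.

0.8234

Conditional on each component, P(X ≤ 5): A: 0.4; B: 1; C: 0.995544; D: 0.200569.
By total probability, P(X ≤ 5) = 0.125·0.4 + 0.375·1 + 0.375·0.995544 + 0.125·0.200569 = 0.8234.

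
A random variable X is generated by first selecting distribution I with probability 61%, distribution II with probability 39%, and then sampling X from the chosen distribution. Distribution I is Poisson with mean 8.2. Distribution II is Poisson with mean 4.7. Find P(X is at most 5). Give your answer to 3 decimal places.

Conditional on each component, P(X ≤ 5): I: 0.173594; II: 0.668438.
By total probability, P(X ≤ 5) = 0.61·0.173594 + 0.39·0.668438 = 0.366584.

0.367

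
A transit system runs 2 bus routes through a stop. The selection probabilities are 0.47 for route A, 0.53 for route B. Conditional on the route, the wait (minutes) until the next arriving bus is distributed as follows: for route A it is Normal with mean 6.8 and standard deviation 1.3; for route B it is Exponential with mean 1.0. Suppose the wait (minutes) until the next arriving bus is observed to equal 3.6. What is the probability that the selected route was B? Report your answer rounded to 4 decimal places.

0.6750

Likelihoods f(3.6 | ·): A: 0.0148332; B: 0.0273237.
Posterior ∝ prior × likelihood. Numerator for B: 0.53·0.0273237 = 0.0144816.
Normalizing constant: 0.47·0.0148332 + 0.53·0.0273237 = 0.0214532.
P(B | observation) = 0.0144816 / 0.0214532 = 0.675032.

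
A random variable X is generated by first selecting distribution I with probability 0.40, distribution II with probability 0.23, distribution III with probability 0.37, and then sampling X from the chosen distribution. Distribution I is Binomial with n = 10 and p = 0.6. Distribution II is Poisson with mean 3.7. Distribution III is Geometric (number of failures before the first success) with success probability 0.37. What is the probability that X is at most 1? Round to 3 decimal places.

0.251

Conditional on each component, P(X ≤ 1): I: 0.00167772; II: 0.116201; III: 0.6031.
By total probability, P(X ≤ 1) = 0.4·0.00167772 + 0.23·0.116201 + 0.37·0.6031 = 0.250544.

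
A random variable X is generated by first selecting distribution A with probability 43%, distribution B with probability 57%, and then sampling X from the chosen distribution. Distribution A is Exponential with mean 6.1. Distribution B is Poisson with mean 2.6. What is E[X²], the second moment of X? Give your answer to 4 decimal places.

For each component E[X²] = Var + (mean)², giving A: 74.42; B: 9.36.
Overall E[X²] = 0.43·74.42 + 0.57·9.36 = 37.3358.

37.3358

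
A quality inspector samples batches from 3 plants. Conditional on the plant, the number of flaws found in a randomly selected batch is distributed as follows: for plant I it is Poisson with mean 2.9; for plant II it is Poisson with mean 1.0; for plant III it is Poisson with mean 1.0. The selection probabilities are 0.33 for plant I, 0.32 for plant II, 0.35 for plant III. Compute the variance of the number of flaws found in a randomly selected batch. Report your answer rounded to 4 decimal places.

Per component, I: μ=2.9, E[X²]=11.31; II: μ=1, E[X²]=2; III: μ=1, E[X²]=2.
E[X] = 0.33·2.9 + 0.32·1 + 0.35·1 = 1.627.
E[X²] = 0.33·11.31 + 0.32·2 + 0.35·2 = 5.0723.
Var(X) = E[X²] − (E[X])² = 5.0723 − 2.64713 = 2.42517.

2.4252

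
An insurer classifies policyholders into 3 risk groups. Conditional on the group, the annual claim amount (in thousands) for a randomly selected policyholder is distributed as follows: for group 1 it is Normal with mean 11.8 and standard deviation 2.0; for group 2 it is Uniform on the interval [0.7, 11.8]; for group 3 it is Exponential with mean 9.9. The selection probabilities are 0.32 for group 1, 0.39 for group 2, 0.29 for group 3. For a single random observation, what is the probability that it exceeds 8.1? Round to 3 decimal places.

0.568

Conditional on each group, P(X > 8.1): 1: 0.967843; 2: 0.333333; 3: 0.441233.
By total probability, P(X > 8.1) = 0.32·0.967843 + 0.39·0.333333 + 0.29·0.441233 = 0.567667.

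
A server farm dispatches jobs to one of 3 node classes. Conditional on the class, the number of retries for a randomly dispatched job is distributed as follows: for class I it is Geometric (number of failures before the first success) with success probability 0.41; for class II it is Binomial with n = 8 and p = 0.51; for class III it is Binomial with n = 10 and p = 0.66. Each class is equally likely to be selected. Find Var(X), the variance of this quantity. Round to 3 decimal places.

Per component, I: μ=1.43902, E[X²]=5.58061; II: μ=4.08, E[X²]=18.6456; III: μ=6.6, E[X²]=45.804.
E[X] = 0.333333·1.43902 + 0.333333·4.08 + 0.333333·6.6 = 4.03967.
E[X²] = 0.333333·5.58061 + 0.333333·18.6456 + 0.333333·45.804 = 23.3434.
Var(X) = E[X²] − (E[X])² = 23.3434 − 16.319 = 7.02443.

7.024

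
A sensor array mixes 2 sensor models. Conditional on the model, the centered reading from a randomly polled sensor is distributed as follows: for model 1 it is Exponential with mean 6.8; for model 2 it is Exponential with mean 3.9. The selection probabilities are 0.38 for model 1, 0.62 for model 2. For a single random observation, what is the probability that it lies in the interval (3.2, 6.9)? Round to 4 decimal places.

0.2668

Conditional on each model, P(3.2 < X < 6.9): 1: 0.262126; 2: 0.269742.
By total probability, P(3.2 < X < 6.9) = 0.38·0.262126 + 0.62·0.269742 = 0.266848.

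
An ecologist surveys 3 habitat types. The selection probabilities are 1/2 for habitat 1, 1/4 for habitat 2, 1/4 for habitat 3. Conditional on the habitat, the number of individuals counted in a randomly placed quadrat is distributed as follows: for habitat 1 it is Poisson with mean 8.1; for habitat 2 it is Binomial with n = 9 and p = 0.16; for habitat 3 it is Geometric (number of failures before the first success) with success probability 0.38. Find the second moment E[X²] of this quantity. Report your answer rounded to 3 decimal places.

39.415

For each component E[X²] = Var + (mean)², giving 1: 73.71; 2: 3.2832; 3: 6.95568.
Overall E[X²] = 0.5·73.71 + 0.25·3.2832 + 0.25·6.95568 = 39.4147.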